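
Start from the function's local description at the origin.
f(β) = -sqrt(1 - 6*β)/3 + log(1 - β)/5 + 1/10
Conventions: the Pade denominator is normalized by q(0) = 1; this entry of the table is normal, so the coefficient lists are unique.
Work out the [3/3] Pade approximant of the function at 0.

Taylor coefficients needed (expand at 0): a_0 = -7/30, a_1 = 4/5, a_2 = 7/5, a_3 = 133/30, a_4 = 673/40, a_5 = 14167/200, a_6 = 76537/240.
Write the denominator as Q(β) = 1 + q1*β + q2*β^2 + q3*β^3. Requiring Q*f - P = O(β^7) with deg P <= 3 kills the coefficients of β^4..β^6 in Q*f:
  β^4: a_4 + q1*a_3 + q2*a_2 + q3*a_1 = 0, i.e. 673/40 + (133/30)*q1 + (7/5)*q2 + (4/5)*q3 = 0.
  β^5: a_5 + q1*a_4 + q2*a_3 + q3*a_2 = 0, i.e. 14167/200 + (673/40)*q1 + (133/30)*q2 + (7/5)*q3 = 0.
  β^6: a_6 + q1*a_5 + q2*a_4 + q3*a_3 = 0, i.e. 76537/240 + (14167/200)*q1 + (673/40)*q2 + (133/30)*q3 = 0.
Solving this linear system: q1 = -3674007/485788, q2 = 1131739221/82583960, q3 = -1024667137/330335840.
The numerator is Q*f truncated at degree 3: P0 = a_0 = -7/30; P1 = a_1 + q1*a_0 = 12458987/4857880; P2 = a_2 + q1*a_1 + q2*a_0 = -6481198929/825839600; P3 = a_3 + q1*a_2 + q2*a_1 + q3*a_0 = 730995493/132134336.

The Pade approximant has numerator coefficients [-7/30, 12458987/4857880, -6481198929/825839600, 730995493/132134336]; denominator coefficients [1, -3674007/485788, 1131739221/82583960, -1024667137/330335840].


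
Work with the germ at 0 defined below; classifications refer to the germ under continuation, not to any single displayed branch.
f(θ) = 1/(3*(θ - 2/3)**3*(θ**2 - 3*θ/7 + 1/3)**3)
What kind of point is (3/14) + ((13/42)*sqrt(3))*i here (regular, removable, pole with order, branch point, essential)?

The denominator factor θ**2 - 3*θ/7 + 1/3 vanishes at (3/14) + ((13/42)*sqrt(3))*i and appears to the power 3; the numerator there equals 1/3, nonzero, and no other factor vanishes.
Hence a pole whose order is the multiplicity, 3.

The point is a pole of order 3.


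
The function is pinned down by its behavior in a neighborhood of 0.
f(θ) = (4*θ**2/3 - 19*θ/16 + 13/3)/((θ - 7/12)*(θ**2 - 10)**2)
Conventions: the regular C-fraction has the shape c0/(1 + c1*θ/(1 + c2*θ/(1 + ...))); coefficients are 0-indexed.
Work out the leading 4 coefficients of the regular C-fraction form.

Taylor coefficients (expand at 0): a_0 = -13/175, a_1 = -2097/19600, a_2 = -37923/171500, a_3 = -1800753/4802000.
c0 = a_0 = -13/175. Peel one level at a time: if S = 1 + c*θ/S' with S'(0) = 1, then c is the θ-coefficient of S and S' = c*θ/(S - 1).
S_1 = c0/f = 1 + (-2097/1456)*θ + (-1366413/1514240)*θ^2 + ...; c1 = -2097/1456.
S_2 = c1*θ/(S_1 - 1) = 1 + (-455471/726960)*θ + (9364099/12215025)*θ^2 + ...; c2 = -455471/726960.
S_3 = c2*θ/(S_2 - 1) = 1 + (1947732592/1591871145)*θ + ...; c3 = 1947732592/1591871145.

The regular C-fraction coefficients are [-13/175, -2097/1456, -455471/726960, 1947732592/1591871145].


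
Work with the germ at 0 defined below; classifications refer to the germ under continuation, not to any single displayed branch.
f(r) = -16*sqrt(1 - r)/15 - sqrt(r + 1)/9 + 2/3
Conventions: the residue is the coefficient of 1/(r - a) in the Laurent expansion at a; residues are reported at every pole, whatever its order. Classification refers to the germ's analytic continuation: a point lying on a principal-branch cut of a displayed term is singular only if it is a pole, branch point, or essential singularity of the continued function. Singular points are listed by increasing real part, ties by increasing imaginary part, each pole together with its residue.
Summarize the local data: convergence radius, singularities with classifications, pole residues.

Radius of convergence at 0: 1.
At -1: an algebraic (square-root) branch point.
At 1: an algebraic (square-root) branch point.

Branch term (-16/15)*sqrt(1 - r/(1)): its argument vanishes at r = 1, a square-root branch point, modulus 1.
Branch term (-1/9)*sqrt(1 - r/(-1)): its argument vanishes at r = -1, a square-root branch point, modulus 1.
The radius of convergence is the smallest modulus among the singular points: 1.
List the singular points by increasing real part (a conjugate pair: the negative imaginary part first).


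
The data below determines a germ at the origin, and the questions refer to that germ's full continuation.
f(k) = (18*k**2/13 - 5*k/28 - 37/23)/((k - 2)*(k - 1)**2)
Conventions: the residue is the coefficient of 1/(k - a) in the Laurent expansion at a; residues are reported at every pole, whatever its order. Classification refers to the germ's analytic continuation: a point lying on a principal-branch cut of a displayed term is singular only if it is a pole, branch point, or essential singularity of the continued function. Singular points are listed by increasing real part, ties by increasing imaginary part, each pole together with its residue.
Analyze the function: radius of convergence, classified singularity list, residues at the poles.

Denominator factor (k - 1)^2: pole of order 2 at 1, modulus 1.
Denominator factor (k - 2): pole of order 1 at 2, modulus 2.
The radius of convergence is the smallest modulus among the singular points: 1.
At the order-2 pole 1 set g(k) = (k - (1))^2*f(k) = (18*k**2/13 - 5*k/28 - 37/23)/(k - 2).
Order-2 pole: residue = g'(a); g'(1) = -9159/4186, so the residue is -9159/4186.
At the order-1 pole 2 set g(k) = (k - (2))*f(k) = (18*k**2/13 - 5*k/28 - 37/23)/(k - 1)**2.
Simple pole: residue = g(a) at a = 2, which is 14955/4186.
List the singular points by increasing real part (a conjugate pair: the negative imaginary part first).

Radius of convergence at 0: 1.
At 1: a pole of order 2; residue -9159/4186.
At 2: a pole of order 1; residue 14955/4186.


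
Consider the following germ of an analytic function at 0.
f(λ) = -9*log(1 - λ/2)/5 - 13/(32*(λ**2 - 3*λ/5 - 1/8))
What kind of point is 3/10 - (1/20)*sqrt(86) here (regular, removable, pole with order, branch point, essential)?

The point is a pole of order 1.

The denominator factor λ**2 - 3*λ/5 - 1/8 vanishes at 3/10 - (1/20)*sqrt(86) and appears to the power 1; the numerator there equals -13/32, nonzero, and no other factor vanishes.
The branch terms are analytic at this point.
Hence a pole whose order is the multiplicity, 1.


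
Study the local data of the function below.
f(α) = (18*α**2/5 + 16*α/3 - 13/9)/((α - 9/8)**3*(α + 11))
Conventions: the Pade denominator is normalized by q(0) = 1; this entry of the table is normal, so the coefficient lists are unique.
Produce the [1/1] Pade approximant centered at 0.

The Pade approximant has numerator coefficients [6656/72171, -1123410944/1555645905]; denominator coefficients [1, -1591859/237105].

Taylor coefficients needed (expand at 0): a_0 = 6656/72171, a_1 = -245248/2381643, a_2 = -815031808/1178913285.
Write the denominator as Q(α) = 1 + q1*α. Requiring Q*f - P = O(α^3) with deg P <= 1 kills the coefficients of α^2..α^2 in Q*f:
  α^2: a_2 + q1*a_1 = 0, i.e. -815031808/1178913285 + (-245248/2381643)*q1 = 0.
Solving this linear system: q1 = -1591859/237105.
The numerator is Q*f truncated at degree 1: P0 = a_0 = 6656/72171; P1 = a_1 + q1*a_0 = -1123410944/1555645905.


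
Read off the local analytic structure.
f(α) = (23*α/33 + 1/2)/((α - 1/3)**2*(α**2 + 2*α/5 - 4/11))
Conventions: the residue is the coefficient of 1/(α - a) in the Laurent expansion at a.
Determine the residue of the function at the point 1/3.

The residue is -211755/3481.

At the order-2 pole 1/3 set g(α) = (α - (1/3))^2*f(α) = (23*α/33 + 1/2)/(α**2 + 2*α/5 - 4/11).
Order-2 pole: residue = g'(a); g'(1/3) = -211755/3481, so the residue is -211755/3481.


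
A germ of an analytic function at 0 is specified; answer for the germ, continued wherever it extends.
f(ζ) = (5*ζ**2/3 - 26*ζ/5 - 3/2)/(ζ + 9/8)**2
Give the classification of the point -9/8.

The denominator factor ζ + 9/8 vanishes at -9/8 and appears to the power 2; the numerator there equals 2067/320, nonzero, and no other factor vanishes.
Hence a pole whose order is the multiplicity, 2.

The point is a pole of order 2.


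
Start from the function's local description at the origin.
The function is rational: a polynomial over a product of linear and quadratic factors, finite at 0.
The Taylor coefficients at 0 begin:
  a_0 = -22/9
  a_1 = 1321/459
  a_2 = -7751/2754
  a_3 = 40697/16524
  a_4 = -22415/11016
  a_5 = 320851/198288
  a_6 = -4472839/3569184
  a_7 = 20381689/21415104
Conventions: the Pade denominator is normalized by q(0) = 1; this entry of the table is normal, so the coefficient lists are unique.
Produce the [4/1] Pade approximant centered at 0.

The Pade approximant has numerator coefficients [-22/9, 28831508/30865455, -48685912/92596365, 3672848/16340535, -63499616/833367285]; denominator coefficients [1, 320851/403470].


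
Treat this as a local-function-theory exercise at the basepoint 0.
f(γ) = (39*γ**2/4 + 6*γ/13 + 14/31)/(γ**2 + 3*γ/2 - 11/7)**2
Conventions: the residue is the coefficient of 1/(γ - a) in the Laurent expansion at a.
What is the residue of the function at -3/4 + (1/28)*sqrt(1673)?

The factor γ**2 + 3*γ/2 - 11/7 splits as (γ - a)(γ - a') with a = -3/4 + (1/28)*sqrt(1673), a' = -3/4 - (1/28)*sqrt(1673). At the order-2 pole a set g(γ) = (γ - a)^2*f(γ) = [39*γ**2/4 + 6*γ/13 + 14/31] / (γ - a')^2.
Order-2 pole: residue = g'(a); g'(-3/4 + (1/28)*sqrt(1673)) = (686788/23019763)*sqrt(1673), so the residue is (686788/23019763)*sqrt(1673).

The residue is (686788/23019763)*sqrt(1673).


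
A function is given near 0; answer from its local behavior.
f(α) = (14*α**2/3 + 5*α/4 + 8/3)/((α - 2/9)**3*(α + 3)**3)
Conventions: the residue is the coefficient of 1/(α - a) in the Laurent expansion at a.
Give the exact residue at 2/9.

At the order-3 pole 2/9 set g(α) = (α - (2/9))^3*f(α) = (14*α**2/3 + 5*α/4 + 8/3)/(α + 3)**3.
Order-3 pole: residue = g''(a)/2; g''(2/9) = 8354097/41022298, so the residue is 8354097/82044596.

The residue is 8354097/82044596.


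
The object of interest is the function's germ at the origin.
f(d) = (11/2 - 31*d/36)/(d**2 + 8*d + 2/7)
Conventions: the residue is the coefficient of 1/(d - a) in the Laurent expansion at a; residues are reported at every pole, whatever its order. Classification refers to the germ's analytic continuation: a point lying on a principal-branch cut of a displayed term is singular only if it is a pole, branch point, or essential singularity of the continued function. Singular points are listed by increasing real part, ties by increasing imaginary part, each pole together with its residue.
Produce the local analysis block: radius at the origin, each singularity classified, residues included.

Denominator factor (d**2 + 8*d + 2/7): discriminant 440/7, real irrational roots -4 + (1/7)*sqrt(770) and -4 - (1/7)*sqrt(770); poles of order 1, moduli 4 - (1/7)*sqrt(770) and 4 + (1/7)*sqrt(770).
The radius of convergence is the smallest modulus among the singular points: 4 - (1/7)*sqrt(770).
The factor d**2 + 8*d + 2/7 splits as (d - a)(d - a') with a = -4 - (1/7)*sqrt(770), a' = -4 + (1/7)*sqrt(770). At the order-1 pole a set g(d) = (d - a)*f(d) = [11/2 - 31*d/36] / (d - a').
Simple pole: residue = g(a) at a = -4 - (1/7)*sqrt(770), which is -31/72 - (161/3960)*sqrt(770).
The factor d**2 + 8*d + 2/7 splits as (d - a)(d - a') with a = -4 + (1/7)*sqrt(770), a' = -4 - (1/7)*sqrt(770). At the order-1 pole a set g(d) = (d - a)*f(d) = [11/2 - 31*d/36] / (d - a').
Simple pole: residue = g(a) at a = -4 + (1/7)*sqrt(770), which is -31/72 + (161/3960)*sqrt(770).
List the singular points by increasing real part (a conjugate pair: the negative imaginary part first).

Radius of convergence at 0: 4 - (1/7)*sqrt(770).
At -4 - (1/7)*sqrt(770): a pole of order 1; residue -31/72 - (161/3960)*sqrt(770).
At -4 + (1/7)*sqrt(770): a pole of order 1; residue -31/72 + (161/3960)*sqrt(770).


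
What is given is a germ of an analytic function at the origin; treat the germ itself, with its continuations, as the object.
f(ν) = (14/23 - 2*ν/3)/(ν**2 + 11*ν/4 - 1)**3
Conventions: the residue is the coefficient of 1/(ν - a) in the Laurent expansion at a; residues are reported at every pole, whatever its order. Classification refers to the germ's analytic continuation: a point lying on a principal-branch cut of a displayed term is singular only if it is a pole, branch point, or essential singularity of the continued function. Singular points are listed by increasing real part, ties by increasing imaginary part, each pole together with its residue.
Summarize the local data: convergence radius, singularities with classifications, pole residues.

Denominator factor (ν**2 + 11*ν/4 - 1)^3: discriminant 185/16, real irrational roots -11/8 + (1/8)*sqrt(185) and -11/8 - (1/8)*sqrt(185); poles of order 3, moduli -11/8 + (1/8)*sqrt(185) and 11/8 + (1/8)*sqrt(185).
The radius of convergence is the smallest modulus among the singular points: -11/8 + (1/8)*sqrt(185).
The factor ν**2 + 11*ν/4 - 1 splits as (ν - a)(ν - a') with a = -11/8 - (1/8)*sqrt(185), a' = -11/8 + (1/8)*sqrt(185). At the order-3 pole a set g(ν) = (ν - a)^3*f(ν) = [14/23 - 2*ν/3] / (ν - a')^3.
Order-3 pole: residue = g''(a)/2; g''(-11/8 - (1/8)*sqrt(185)) = -(431104/145627375)*sqrt(185), so the residue is -(215552/145627375)*sqrt(185).
The factor ν**2 + 11*ν/4 - 1 splits as (ν - a)(ν - a') with a = -11/8 + (1/8)*sqrt(185), a' = -11/8 - (1/8)*sqrt(185). At the order-3 pole a set g(ν) = (ν - a)^3*f(ν) = [14/23 - 2*ν/3] / (ν - a')^3.
Order-3 pole: residue = g''(a)/2; g''(-11/8 + (1/8)*sqrt(185)) = (431104/145627375)*sqrt(185), so the residue is (215552/145627375)*sqrt(185).
List the singular points by increasing real part (a conjugate pair: the negative imaginary part first).

Radius of convergence at 0: -11/8 + (1/8)*sqrt(185).
At -11/8 - (1/8)*sqrt(185): a pole of order 3; residue -(215552/145627375)*sqrt(185).
At -11/8 + (1/8)*sqrt(185): a pole of order 3; residue (215552/145627375)*sqrt(185).


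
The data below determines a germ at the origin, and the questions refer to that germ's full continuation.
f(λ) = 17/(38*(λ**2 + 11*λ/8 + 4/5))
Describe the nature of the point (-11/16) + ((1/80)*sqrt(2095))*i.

The point is a pole of order 1.

The denominator factor λ**2 + 11*λ/8 + 4/5 vanishes at (-11/16) + ((1/80)*sqrt(2095))*i and appears to the power 1; the numerator there equals 17/38, nonzero, and no other factor vanishes.
Hence a pole whose order is the multiplicity, 1.


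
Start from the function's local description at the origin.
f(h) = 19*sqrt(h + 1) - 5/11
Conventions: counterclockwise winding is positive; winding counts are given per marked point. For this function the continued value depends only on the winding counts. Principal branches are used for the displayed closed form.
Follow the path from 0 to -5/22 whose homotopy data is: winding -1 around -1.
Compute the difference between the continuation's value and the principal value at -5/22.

Continued minus principal equals -(19/11)*sqrt(374).

The rational part is single-valued and drops out of the difference; each branch term changes only by its own monodromy.
(19)*sqrt(1 - h/(-1)): winding -1 is odd, the square root flips sign, contributing -2*(19)*sqrt(1 - (-5/22)/(-1)) = -2*(19)*sqrt(17/22) = -(19/11)*sqrt(374).
Summing the contributions at h = -5/22 gives -(19/11)*sqrt(374).


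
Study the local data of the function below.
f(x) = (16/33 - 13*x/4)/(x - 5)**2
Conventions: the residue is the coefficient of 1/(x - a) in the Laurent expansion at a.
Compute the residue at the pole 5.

The residue is -13/4.

At the order-2 pole 5 set g(x) = (x - (5))^2*f(x) = 16/33 - 13*x/4.
Order-2 pole: residue = g'(a); g'(5) = -13/4, so the residue is -13/4.


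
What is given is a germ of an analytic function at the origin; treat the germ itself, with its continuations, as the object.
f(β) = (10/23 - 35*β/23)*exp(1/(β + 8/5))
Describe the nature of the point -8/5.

The point is an essential singularity.

The exponent 1/(β - (-8/5)) has a pole at -8/5, so exp(1/(β - (-8/5))) takes every nonzero value near it: an essential singularity (not a pole of any order).


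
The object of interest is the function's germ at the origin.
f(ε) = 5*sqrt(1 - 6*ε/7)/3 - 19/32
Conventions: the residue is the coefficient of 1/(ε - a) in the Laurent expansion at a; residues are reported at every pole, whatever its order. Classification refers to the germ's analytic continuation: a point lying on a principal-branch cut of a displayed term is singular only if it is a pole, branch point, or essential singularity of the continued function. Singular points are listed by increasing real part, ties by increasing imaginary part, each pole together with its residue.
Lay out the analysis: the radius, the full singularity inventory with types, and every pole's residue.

Branch term (5/3)*sqrt(1 - ε/(7/6)): its argument vanishes at ε = 7/6, a square-root branch point, modulus 7/6.
The radius of convergence is the smallest modulus among the singular points: 7/6.

Radius of convergence at 0: 7/6.
At 7/6: an algebraic (square-root) branch point.


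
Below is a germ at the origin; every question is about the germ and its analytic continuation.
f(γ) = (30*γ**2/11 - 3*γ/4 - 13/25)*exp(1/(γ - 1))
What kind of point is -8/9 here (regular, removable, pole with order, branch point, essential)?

There is no denominator, hence no pole anywhere.
The essential point of exp(1/(γ - (1))) is 1, not -8/9.
So the germ continues analytically to -8/9.

The point is a regular point.


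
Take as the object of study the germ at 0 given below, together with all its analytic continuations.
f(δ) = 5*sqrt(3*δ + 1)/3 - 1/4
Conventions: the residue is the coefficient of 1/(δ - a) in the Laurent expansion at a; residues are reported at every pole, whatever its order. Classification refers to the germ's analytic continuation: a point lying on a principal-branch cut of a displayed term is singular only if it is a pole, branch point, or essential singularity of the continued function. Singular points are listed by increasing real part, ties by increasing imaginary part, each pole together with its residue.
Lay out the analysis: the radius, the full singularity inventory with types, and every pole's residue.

Radius of convergence at 0: 1/3.
At -1/3: an algebraic (square-root) branch point.

Branch term (5/3)*sqrt(1 - δ/(-1/3)): its argument vanishes at δ = -1/3, a square-root branch point, modulus 1/3.
The radius of convergence is the smallest modulus among the singular points: 1/3.


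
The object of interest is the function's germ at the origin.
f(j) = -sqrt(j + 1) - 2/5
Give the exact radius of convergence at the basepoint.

The radius of convergence is 1.

Branch term (-1)*sqrt(1 - j/(-1)): its argument vanishes at j = -1, a square-root branch point, modulus 1.
The radius of convergence is the smallest modulus among the singular points: 1.


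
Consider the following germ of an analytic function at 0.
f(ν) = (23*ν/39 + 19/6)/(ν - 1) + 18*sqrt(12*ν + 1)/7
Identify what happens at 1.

The denominator factor ν - 1 vanishes at 1 and appears to the power 1; the numerator there equals 293/78, nonzero, and no other factor vanishes.
The branch terms are analytic at this point.
Hence a pole whose order is the multiplicity, 1.

The point is a pole of order 1.


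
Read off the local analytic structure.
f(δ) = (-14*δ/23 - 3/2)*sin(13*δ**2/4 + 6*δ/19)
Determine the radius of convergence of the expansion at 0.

The radius of convergence is infinite.

The factor sin(13*δ**2/4 + 6*δ/19) is entire and contributes no finite singular point.
The polynomial part has no poles.
No finite singular points: the Taylor series at 0 converges everywhere.


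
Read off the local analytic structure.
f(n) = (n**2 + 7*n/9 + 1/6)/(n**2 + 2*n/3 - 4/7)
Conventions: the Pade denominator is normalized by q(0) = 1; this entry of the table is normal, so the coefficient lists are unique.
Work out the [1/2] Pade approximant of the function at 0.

The Pade approximant has numerator coefficients [-7/24, -21119/25236]; denominator coefficients [1, -12467/4206, 7669/2804].

Taylor coefficients needed (expand at 0): a_0 = -7/24, a_1 = -245/144, a_2 = -917/216, a_3 = -41111/5184.
Write the denominator as Q(n) = 1 + q1*n + q2*n^2. Requiring Q*f - P = O(n^4) with deg P <= 1 kills the coefficients of n^2..n^3 in Q*f:
  n^2: a_2 + q1*a_1 + q2*a_0 = 0, i.e. -917/216 + (-245/144)*q1 + (-7/24)*q2 = 0.
  n^3: a_3 + q1*a_2 + q2*a_1 = 0, i.e. -41111/5184 + (-917/216)*q1 + (-245/144)*q2 = 0.
Solving this linear system: q1 = -12467/4206, q2 = 7669/2804.
The numerator is Q*f truncated at degree 1: P0 = a_0 = -7/24; P1 = a_1 + q1*a_0 = -21119/25236.


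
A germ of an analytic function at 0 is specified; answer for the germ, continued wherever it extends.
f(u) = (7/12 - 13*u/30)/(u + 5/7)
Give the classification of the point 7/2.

Denominator factors: u + 5/7 = 59/14 at u = 7/2 — none vanishes.
So the germ continues analytically to 7/2.

The point is a regular point.


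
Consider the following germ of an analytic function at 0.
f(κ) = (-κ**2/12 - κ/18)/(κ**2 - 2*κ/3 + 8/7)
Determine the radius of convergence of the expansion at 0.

The radius of convergence is (2/7)*sqrt(14).

Denominator factor (κ**2 - 2*κ/3 + 8/7): discriminant -260/63, complex-conjugate roots (1/3) + ((1/21)*sqrt(455))*i and (1/3) - ((1/21)*sqrt(455))*i; poles of order 1, moduli (2/7)*sqrt(14) and (2/7)*sqrt(14).
The radius of convergence is the smallest modulus among the singular points: (2/7)*sqrt(14).


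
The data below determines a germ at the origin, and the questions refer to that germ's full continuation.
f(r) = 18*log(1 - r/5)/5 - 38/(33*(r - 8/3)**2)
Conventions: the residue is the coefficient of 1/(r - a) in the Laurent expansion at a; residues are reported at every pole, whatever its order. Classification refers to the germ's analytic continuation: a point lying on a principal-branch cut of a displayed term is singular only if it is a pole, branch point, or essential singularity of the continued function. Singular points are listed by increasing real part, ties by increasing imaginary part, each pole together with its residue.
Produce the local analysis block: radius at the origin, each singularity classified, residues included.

Denominator factor (r - 8/3)^2: pole of order 2 at 8/3, modulus 8/3.
Branch term (18/5)*log(1 - r/(5)): its argument vanishes at r = 5, a logarithmic branch point, modulus 5.
The radius of convergence is the smallest modulus among the singular points: 8/3.
The branch term is analytic at 8/3 and contributes nothing to the residue; only the rational part matters.
At the order-2 pole 8/3 set g(r) = (r - (8/3))^2*(rational part) = -38/33.
Order-2 pole: residue = g'(a); g'(8/3) = 0, so the residue is 0.
List the singular points by increasing real part (a conjugate pair: the negative imaginary part first).

Radius of convergence at 0: 8/3.
At 8/3: a pole of order 2; residue 0.
At 5: a logarithmic branch point.


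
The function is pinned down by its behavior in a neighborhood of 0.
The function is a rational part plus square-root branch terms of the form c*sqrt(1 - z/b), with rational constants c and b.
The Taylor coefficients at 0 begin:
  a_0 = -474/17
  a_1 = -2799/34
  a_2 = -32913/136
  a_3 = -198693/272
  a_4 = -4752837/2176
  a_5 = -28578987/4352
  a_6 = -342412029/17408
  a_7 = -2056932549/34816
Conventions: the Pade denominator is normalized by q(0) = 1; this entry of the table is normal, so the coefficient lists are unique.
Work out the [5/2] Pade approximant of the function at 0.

Taylor coefficients needed (read off): a_0 = -474/17, a_1 = -2799/34, a_2 = -32913/136, a_3 = -198693/272, a_4 = -4752837/2176, a_5 = -28578987/4352, a_6 = -342412029/17408, a_7 = -2056932549/34816.
Write the denominator as Q(z) = 1 + q1*z + q2*z^2. Requiring Q*f - P = O(z^8) with deg P <= 5 kills the coefficients of z^6..z^7 in Q*f:
  z^6: a_6 + q1*a_5 + q2*a_4 = 0, i.e. -342412029/17408 + (-28578987/4352)*q1 + (-4752837/2176)*q2 = 0.
  z^7: a_7 + q1*a_6 + q2*a_5 = 0, i.e. -2056932549/34816 + (-342412029/17408)*q1 + (-28578987/4352)*q2 = 0.
Solving this linear system: q1 = -1792071/2291293, q2 = -121970097/18330344.
The numerator is Q*f truncated at degree 5: P0 = a_0 = -474/17; P1 = a_1 + q1*a_0 = -4714445799/77903962; P2 = a_2 + q1*a_1 + q2*a_0 = 2464526385/311615848; P3 = a_3 + q1*a_2 + q2*a_1 = 1023821775/155807924; P4 = a_4 + q1*a_3 + q2*a_2 = -12762837495/4985853568; P5 = a_5 + q1*a_4 + q2*a_3 = 21218817105/9971707136.

The Pade approximant has numerator coefficients [-474/17, -4714445799/77903962, 2464526385/311615848, 1023821775/155807924, -12762837495/4985853568, 21218817105/9971707136]; denominator coefficients [1, -1792071/2291293, -121970097/18330344].


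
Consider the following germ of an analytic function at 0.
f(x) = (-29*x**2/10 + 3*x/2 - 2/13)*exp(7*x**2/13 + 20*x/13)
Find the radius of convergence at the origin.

The factor exp(7*x**2/13 + 20*x/13) is entire and contributes no finite singular point.
The polynomial part has no poles.
No finite singular points: the Taylor series at 0 converges everywhere.

The radius of convergence is infinite.


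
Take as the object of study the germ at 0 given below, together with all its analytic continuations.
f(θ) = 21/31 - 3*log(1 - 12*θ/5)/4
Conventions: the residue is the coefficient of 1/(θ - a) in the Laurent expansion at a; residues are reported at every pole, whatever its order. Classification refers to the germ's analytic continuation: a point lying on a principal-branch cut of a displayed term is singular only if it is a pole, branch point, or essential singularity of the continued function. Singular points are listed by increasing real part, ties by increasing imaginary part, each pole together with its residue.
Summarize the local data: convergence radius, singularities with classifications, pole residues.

Radius of convergence at 0: 5/12.
At 5/12: a logarithmic branch point.

Branch term (-3/4)*log(1 - θ/(5/12)): its argument vanishes at θ = 5/12, a logarithmic branch point, modulus 5/12.
The radius of convergence is the smallest modulus among the singular points: 5/12.


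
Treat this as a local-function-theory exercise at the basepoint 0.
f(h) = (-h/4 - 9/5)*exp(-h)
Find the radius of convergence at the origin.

The radius of convergence is infinite.

The factor exp(-h) is entire and contributes no finite singular point.
The polynomial part has no poles.
No finite singular points: the Taylor series at 0 converges everywhere.


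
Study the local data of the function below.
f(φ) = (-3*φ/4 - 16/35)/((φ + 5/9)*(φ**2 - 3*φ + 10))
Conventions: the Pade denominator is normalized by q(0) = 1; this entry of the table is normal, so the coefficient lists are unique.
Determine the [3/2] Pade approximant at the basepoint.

The Pade approximant has numerator coefficients [-72/875, -5896003257/66755647000, 3056043573/33377823500, 2500399287/66755647000]; denominator coefficients [1, 17790087/19073042, -351164681/238413025].

Taylor coefficients needed (expand at 0): a_0 = -72/875, a_1 = -81/7000, a_2 = -6597/350000, a_3 = 5319/140000, a_4 = -315999/5000000, a_5 = 1149093/10000000.
Write the denominator as Q(φ) = 1 + q1*φ + q2*φ^2. Requiring Q*f - P = O(φ^6) with deg P <= 3 kills the coefficients of φ^4..φ^5 in Q*f:
  φ^4: a_4 + q1*a_3 + q2*a_2 = 0, i.e. -315999/5000000 + (5319/140000)*q1 + (-6597/350000)*q2 = 0.
  φ^5: a_5 + q1*a_4 + q2*a_3 = 0, i.e. 1149093/10000000 + (-315999/5000000)*q1 + (5319/140000)*q2 = 0.
Solving this linear system: q1 = 17790087/19073042, q2 = -351164681/238413025.
The numerator is Q*f truncated at degree 3: P0 = a_0 = -72/875; P1 = a_1 + q1*a_0 = -5896003257/66755647000; P2 = a_2 + q1*a_1 + q2*a_0 = 3056043573/33377823500; P3 = a_3 + q1*a_2 + q2*a_1 = 2500399287/66755647000.


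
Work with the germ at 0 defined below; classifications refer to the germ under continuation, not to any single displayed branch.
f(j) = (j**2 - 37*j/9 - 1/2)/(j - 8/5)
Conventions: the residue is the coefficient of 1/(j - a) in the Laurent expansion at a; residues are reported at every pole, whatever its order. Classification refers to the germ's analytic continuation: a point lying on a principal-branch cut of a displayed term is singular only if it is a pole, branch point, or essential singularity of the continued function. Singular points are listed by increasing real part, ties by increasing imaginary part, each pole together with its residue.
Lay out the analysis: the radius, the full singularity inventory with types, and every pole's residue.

Radius of convergence at 0: 8/5.
At 8/5: a pole of order 1; residue -2033/450.

Denominator factor (j - 8/5): pole of order 1 at 8/5, modulus 8/5.
The radius of convergence is the smallest modulus among the singular points: 8/5.
At the order-1 pole 8/5 set g(j) = (j - (8/5))*f(j) = j**2 - 37*j/9 - 1/2.
Simple pole: residue = g(a) at a = 8/5, which is -2033/450.


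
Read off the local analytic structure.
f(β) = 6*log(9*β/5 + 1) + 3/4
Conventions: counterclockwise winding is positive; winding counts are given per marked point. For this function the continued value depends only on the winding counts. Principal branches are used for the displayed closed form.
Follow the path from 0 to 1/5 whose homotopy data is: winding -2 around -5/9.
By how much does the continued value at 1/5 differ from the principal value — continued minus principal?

The rational part is single-valued and drops out of the difference; each branch term changes only by its own monodromy.
(6)*log(1 - β/(-5/9)): each positive loop around -5/9 adds 2*pi*i to the log, so winding -2 contributes (6)*(-2)*2*pi*i = -(24)*pi*i.
Summing the contributions at β = 1/5 gives -(24)*pi*i.

Continued minus principal equals -(24)*pi*i.


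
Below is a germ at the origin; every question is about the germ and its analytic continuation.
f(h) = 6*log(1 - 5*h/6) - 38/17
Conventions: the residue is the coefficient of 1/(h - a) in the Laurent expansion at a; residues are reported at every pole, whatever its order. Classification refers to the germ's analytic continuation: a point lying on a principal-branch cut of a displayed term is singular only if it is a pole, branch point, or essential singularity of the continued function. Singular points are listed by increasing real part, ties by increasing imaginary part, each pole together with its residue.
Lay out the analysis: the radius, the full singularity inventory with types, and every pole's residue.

Branch term (6)*log(1 - h/(6/5)): its argument vanishes at h = 6/5, a logarithmic branch point, modulus 6/5.
The radius of convergence is the smallest modulus among the singular points: 6/5.

Radius of convergence at 0: 6/5.
At 6/5: a logarithmic branch point.


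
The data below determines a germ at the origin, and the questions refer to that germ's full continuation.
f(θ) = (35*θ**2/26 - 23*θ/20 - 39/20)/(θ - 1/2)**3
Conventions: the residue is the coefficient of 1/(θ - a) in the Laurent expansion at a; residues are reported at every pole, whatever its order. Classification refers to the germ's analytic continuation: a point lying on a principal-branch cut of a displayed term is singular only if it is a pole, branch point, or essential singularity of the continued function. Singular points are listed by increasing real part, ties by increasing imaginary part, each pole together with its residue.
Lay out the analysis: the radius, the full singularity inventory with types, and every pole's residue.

Radius of convergence at 0: 1/2.
At 1/2: a pole of order 3; residue 35/26.

Denominator factor (θ - 1/2)^3: pole of order 3 at 1/2, modulus 1/2.
The radius of convergence is the smallest modulus among the singular points: 1/2.
At the order-3 pole 1/2 set g(θ) = (θ - (1/2))^3*f(θ) = 35*θ**2/26 - 23*θ/20 - 39/20.
Order-3 pole: residue = g''(a)/2; g''(1/2) = 35/13, so the residue is 35/26.


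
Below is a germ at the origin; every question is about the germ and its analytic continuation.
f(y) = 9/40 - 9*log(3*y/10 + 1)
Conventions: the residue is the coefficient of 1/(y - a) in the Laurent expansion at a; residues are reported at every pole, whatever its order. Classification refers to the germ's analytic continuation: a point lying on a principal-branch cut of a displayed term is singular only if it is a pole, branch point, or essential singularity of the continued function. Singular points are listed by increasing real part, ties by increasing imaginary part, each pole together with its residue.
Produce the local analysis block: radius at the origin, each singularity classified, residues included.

Branch term (-9)*log(1 - y/(-10/3)): its argument vanishes at y = -10/3, a logarithmic branch point, modulus 10/3.
The radius of convergence is the smallest modulus among the singular points: 10/3.

Radius of convergence at 0: 10/3.
At -10/3: a logarithmic branch point.


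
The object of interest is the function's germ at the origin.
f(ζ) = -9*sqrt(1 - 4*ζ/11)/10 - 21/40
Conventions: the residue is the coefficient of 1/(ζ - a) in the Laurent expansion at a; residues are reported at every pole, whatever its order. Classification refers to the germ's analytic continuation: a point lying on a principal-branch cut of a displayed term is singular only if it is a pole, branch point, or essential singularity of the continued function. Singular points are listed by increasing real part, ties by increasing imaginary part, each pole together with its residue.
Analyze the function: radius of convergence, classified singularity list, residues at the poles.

Branch term (-9/10)*sqrt(1 - ζ/(11/4)): its argument vanishes at ζ = 11/4, a square-root branch point, modulus 11/4.
The radius of convergence is the smallest modulus among the singular points: 11/4.

Radius of convergence at 0: 11/4.
At 11/4: an algebraic (square-root) branch point.


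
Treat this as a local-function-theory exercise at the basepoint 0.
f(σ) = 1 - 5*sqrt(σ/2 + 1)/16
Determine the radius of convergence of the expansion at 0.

Branch term (-5/16)*sqrt(1 - σ/(-2)): its argument vanishes at σ = -2, a square-root branch point, modulus 2.
The radius of convergence is the smallest modulus among the singular points: 2.

The radius of convergence is 2.


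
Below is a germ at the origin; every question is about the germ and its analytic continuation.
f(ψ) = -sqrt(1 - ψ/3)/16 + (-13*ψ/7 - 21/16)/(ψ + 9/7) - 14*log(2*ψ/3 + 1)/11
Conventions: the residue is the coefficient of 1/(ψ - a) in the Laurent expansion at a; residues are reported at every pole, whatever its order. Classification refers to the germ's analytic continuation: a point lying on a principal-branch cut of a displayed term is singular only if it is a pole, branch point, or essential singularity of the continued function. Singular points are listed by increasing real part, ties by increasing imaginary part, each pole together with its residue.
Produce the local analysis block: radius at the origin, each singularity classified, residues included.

Radius of convergence at 0: 9/7.
At -3/2: a logarithmic branch point.
At -9/7: a pole of order 1; residue 843/784.
At 3: an algebraic (square-root) branch point.

Denominator factor (ψ + 9/7): pole of order 1 at -9/7, modulus 9/7.
Branch term (-1/16)*sqrt(1 - ψ/(3)): its argument vanishes at ψ = 3, a square-root branch point, modulus 3.
Branch term (-14/11)*log(1 - ψ/(-3/2)): its argument vanishes at ψ = -3/2, a logarithmic branch point, modulus 3/2.
The radius of convergence is the smallest modulus among the singular points: 9/7.
The branch terms are analytic at -9/7 and contribute nothing to the residue; only the rational part matters.
At the order-1 pole -9/7 set g(ψ) = (ψ - (-9/7))*(rational part) = -13*ψ/7 - 21/16.
Simple pole: residue = g(a) at a = -9/7, which is 843/784.
List the singular points by increasing real part (a conjugate pair: the negative imaginary part first).


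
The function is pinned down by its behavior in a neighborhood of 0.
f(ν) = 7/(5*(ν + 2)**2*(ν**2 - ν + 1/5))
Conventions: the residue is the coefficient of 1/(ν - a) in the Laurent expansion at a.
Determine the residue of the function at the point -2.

The residue is 175/961.

At the order-2 pole -2 set g(ν) = (ν - (-2))^2*f(ν) = 7/(5*(ν**2 - ν + 1/5)).
Order-2 pole: residue = g'(a); g'(-2) = 175/961, so the residue is 175/961.


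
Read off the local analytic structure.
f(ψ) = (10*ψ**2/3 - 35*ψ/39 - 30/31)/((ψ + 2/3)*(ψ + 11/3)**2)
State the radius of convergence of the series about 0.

The radius of convergence is 2/3.

Denominator factor (ψ + 2/3): pole of order 1 at -2/3, modulus 2/3.
Denominator factor (ψ + 11/3)^2: pole of order 2 at -11/3, modulus 11/3.
The radius of convergence is the smallest modulus among the singular points: 2/3.


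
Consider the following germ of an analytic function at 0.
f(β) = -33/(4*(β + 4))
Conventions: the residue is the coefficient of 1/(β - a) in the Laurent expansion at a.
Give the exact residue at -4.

At the order-1 pole -4 set g(β) = (β - (-4))*f(β) = -33/4.
Simple pole: residue = g(a) at a = -4, which is -33/4.

The residue is -33/4.


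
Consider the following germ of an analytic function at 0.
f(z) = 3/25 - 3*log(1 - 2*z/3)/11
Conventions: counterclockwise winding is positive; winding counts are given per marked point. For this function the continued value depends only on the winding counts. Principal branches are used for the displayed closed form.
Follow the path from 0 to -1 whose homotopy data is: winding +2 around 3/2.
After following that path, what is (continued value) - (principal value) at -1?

Continued minus principal equals -(12/11)*pi*i.

The rational part is single-valued and drops out of the difference; each branch term changes only by its own monodromy.
(-3/11)*log(1 - z/(3/2)): each positive loop around 3/2 adds 2*pi*i to the log, so winding +2 contributes (-3/11)*(2)*2*pi*i = -(12/11)*pi*i.
Summing the contributions at z = -1 gives -(12/11)*pi*i.


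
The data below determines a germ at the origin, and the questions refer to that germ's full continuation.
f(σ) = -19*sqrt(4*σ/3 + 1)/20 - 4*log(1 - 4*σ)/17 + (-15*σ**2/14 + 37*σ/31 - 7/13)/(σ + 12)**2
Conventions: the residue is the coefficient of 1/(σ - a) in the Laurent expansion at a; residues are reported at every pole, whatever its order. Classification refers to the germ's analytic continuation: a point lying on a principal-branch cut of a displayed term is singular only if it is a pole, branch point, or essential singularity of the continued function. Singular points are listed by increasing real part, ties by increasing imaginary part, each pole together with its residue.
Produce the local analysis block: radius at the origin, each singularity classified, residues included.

Denominator factor (σ + 12)^2: pole of order 2 at -12, modulus 12.
Branch term (-4/17)*log(1 - σ/(1/4)): its argument vanishes at σ = 1/4, a logarithmic branch point, modulus 1/4.
Branch term (-19/20)*sqrt(1 - σ/(-3/4)): its argument vanishes at σ = -3/4, a square-root branch point, modulus 3/4.
The radius of convergence is the smallest modulus among the singular points: 1/4.
The branch terms are analytic at -12 and contribute nothing to the residue; only the rational part matters.
At the order-2 pole -12 set g(σ) = (σ - (-12))^2*(rational part) = -15*σ**2/14 + 37*σ/31 - 7/13.
Order-2 pole: residue = g'(a); g'(-12) = 5839/217, so the residue is 5839/217.
List the singular points by increasing real part (a conjugate pair: the negative imaginary part first).

Radius of convergence at 0: 1/4.
At -12: a pole of order 2; residue 5839/217.
At -3/4: an algebraic (square-root) branch point.
At 1/4: a logarithmic branch point.


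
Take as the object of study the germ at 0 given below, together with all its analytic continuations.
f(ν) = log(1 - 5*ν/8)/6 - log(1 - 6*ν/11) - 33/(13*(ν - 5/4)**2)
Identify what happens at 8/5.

The term (1/6)*log(1 - ν/(8/5)) has argument 1 - 8/5/(8/5) = 0 at 8/5: a logarithmic (infinitely-sheeted) branch point; the remaining terms are analytic or single-valued there.

The point is a logarithmic branch point.
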